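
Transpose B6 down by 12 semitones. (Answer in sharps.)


B6: chromatic position 11 in octave 6 → absolute = 6×12 + 11 = 83
Transpose down 12: 83 - 12 = 71
71 = 5×12 + 11 → B in octave 5
Result = B5


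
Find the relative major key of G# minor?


Let's work it out.
The relative major shares the key signature and is a minor 3rd above the minor tonic
A minor 3rd above G# is B
→ relative major of G# minor is B major
= B major


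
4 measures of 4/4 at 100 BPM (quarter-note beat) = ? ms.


Step by step:
Quarter-note beat duration = 60000 / 100 ms
Beats per measure (4/4) = 4
One measure = 4 × 60000 / 100 = 240000 / 100 ms
4 measures = 4 × 240000 / 100 = 960000 / 100
= 9600.0 ms


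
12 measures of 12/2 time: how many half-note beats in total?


Solution.
Time signature 12/2: the bottom number 2 means the half note gets one count
The top number 12 means 12 half-note beats per measure
Total = 12 × 12 measures
= 144 half-note beats


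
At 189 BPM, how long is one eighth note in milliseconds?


Working:
One quarter-note beat = 60000 / BPM = 60000 / 189 ms
Eighth note = 1/2 × quarter note
Duration = 1/2 × 60000 / 189 = 30000 / 189
= 158.7 ms


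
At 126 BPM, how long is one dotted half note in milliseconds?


Working:
One quarter-note beat = 60000 / BPM = 60000 / 126 ms
Dotted half note = 3 × quarter note
Duration = 3 × 60000 / 126 = 180000 / 126
= 1428.6 ms


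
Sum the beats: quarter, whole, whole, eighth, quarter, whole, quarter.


Solution.
Beat values:
  quarter = 1 beat
  whole = 4 beats
  whole = 4 beats
  eighth = 0.5 beats
  quarter = 1 beat
  whole = 4 beats
  quarter = 1 beat
Sum = 1 + 4 + 4 + 0.5 + 1 + 4 + 1
= 15.5 beats


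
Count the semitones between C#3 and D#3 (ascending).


Absolute semitone position = octave×12 + chromatic position
C#3: 3×12 + 1 = 37
D#3: 3×12 + 3 = 39
Difference = 39 - 37 = 2
= 2 semitones


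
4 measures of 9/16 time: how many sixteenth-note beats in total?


Let's work it out.
Time signature 9/16: the bottom number 16 means the sixteenth note gets one count
The top number 9 means 9 sixteenth-note beats per measure
Total = 9 × 4 measures
= 36 sixteenth-note beats


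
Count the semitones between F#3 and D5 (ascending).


Solution.
Absolute semitone position = octave×12 + chromatic position
F#3: 3×12 + 6 = 42
D5: 5×12 + 2 = 62
Difference = 62 - 42 = 20
= 20 semitones


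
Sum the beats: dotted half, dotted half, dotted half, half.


Beat values:
  dotted half = 3 beats
  dotted half = 3 beats
  dotted half = 3 beats
  half = 2 beats
Sum = 3 + 3 + 3 + 2
= 11 beats


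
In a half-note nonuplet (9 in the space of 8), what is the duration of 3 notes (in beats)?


Working:
Nonuplet: 9 notes occupy the space of 8 half notes
Space = 8 × 2 = 16 beats
Each nonuplet note = 16 / 9 = 16/9 beats
3 notes = 3 × 16/9 = 16/3
= 16/3 beats


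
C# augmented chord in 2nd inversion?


Root position: C# E# G##
2nd inversion: move root and 3rd up an octave
Bass note: G##
Notes (bottom to top) = G## C# E#


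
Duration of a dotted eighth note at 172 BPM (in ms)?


Working:
One quarter-note beat = 60000 / BPM = 60000 / 172 ms
Dotted eighth note = 3/4 × quarter note
Duration = 3/4 × 60000 / 172 = 45000 / 172
= 261.6 ms


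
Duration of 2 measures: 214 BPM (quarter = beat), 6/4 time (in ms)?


Working:
Quarter-note beat duration = 60000 / 214 ms
Beats per measure (6/4) = 6
One measure = 6 × 60000 / 214 = 360000 / 214 ms
2 measures = 2 × 360000 / 214 = 720000 / 214
= 3364.5 ms


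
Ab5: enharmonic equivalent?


Let's work it out.
Enharmonic notes sound the same pitch but are spelled with different letter names
Ab and G# name the same pitch class
= G#5


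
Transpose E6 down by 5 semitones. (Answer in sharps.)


Solution.
E6: chromatic position 4 in octave 6 → absolute = 6×12 + 4 = 76
Transpose down 5: 76 - 5 = 71
71 = 5×12 + 11 → B in octave 5
Result = B5


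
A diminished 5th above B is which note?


A 5th spans 5 letter names, so from B we land on F
A diminished 5th = 6 semitones above B
Spell F at that pitch: F
= F


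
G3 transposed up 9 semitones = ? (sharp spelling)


Working:
G3: chromatic position 7 in octave 3 → absolute = 3×12 + 7 = 43
Transpose up 9: 43 + 9 = 52
52 = 4×12 + 4 → E in octave 4
Result = E4


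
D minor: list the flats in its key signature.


Reasoning:
Flat minor keys: A(0), D(1), G(2), C(3), F(4), Bb(5), Eb(6), Ab(7)
D minor has 1 flat
Order of flats: Bb Eb Ab Db Gb Cb Fb → first 1: Bb
= Bb


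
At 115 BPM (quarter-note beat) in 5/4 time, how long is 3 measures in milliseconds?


Quarter-note beat duration = 60000 / 115 ms
Beats per measure (5/4) = 5
One measure = 5 × 60000 / 115 = 300000 / 115 ms
3 measures = 3 × 300000 / 115 = 900000 / 115
= 7826.1 ms


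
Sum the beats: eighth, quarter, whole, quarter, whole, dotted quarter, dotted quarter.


Step by step:
Beat values:
  eighth = 0.5 beats
  quarter = 1 beat
  whole = 4 beats
  quarter = 1 beat
  whole = 4 beats
  dotted quarter = 1.5 beats
  dotted quarter = 1.5 beats
Sum = 0.5 + 1 + 4 + 1 + 4 + 1.5 + 1.5
= 13.5 beats


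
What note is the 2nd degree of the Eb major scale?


Solution.
Major scale pattern: W-W-H-W-W-W-H (2-2-1-2-2-2-1 semitones)
Starting from Eb:
  Eb + 2 semitones → F
  F + 2 semitones → G
  G + 1 semitone → Ab
  Ab + 2 semitones → Bb
  Bb + 2 semitones → C
  C + 2 semitones → D
  D + 1 semitone → Eb
Scale: Eb F G Ab Bb C D
Degree 2 = F


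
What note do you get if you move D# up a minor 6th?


minor 6th: 6 letter names, 8 semitones
Letter: D + 5 → B
Pitch: D# + 8 semitones, spelled as a B → B
= B


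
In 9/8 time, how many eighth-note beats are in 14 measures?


Time signature 9/8: the bottom number 8 means the eighth note gets one count
The top number 9 means 9 eighth-note beats per measure
Total = 9 × 14 measures
= 126 eighth-note beats


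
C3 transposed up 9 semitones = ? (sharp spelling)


Solution.
C3: chromatic position 0 in octave 3 → absolute = 3×12 + 0 = 36
Transpose up 9: 36 + 9 = 45
45 = 3×12 + 9 → A in octave 3
Result = A3


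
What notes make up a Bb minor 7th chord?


Minor 7th chord = root + minor 3rd + perfect 5th + minor 7th
Seventh chords stack in thirds, so the letter names are B-D-F-A
Root: Bb
Minor 3rd above Bb: Db
Perfect 5th above Bb: F
Minor 7th above Bb: Ab
Chord = Bb Db F Ab


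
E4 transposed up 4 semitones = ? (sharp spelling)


Solution.
E4: chromatic position 4 in octave 4 → absolute = 4×12 + 4 = 52
Transpose up 4: 52 + 4 = 56
56 = 4×12 + 8 → G# in octave 4
Result = G#4


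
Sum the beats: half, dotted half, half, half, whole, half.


Beat values:
  half = 2 beats
  dotted half = 3 beats
  half = 2 beats
  half = 2 beats
  whole = 4 beats
  half = 2 beats
Sum = 2 + 3 + 2 + 2 + 4 + 2
= 15 beats


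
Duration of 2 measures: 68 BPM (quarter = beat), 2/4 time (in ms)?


Quarter-note beat duration = 60000 / 68 ms
Beats per measure (2/4) = 2
One measure = 2 × 60000 / 68 = 120000 / 68 ms
2 measures = 2 × 120000 / 68 = 240000 / 68
= 3529.4 ms


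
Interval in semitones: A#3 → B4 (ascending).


Absolute semitone position = octave×12 + chromatic position
A#3: 3×12 + 10 = 46
B4: 4×12 + 11 = 59
Difference = 59 - 46 = 13
= 13 semitones


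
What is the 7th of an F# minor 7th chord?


Step by step:
Minor 7th chord = root + minor 3rd + perfect 5th + minor 7th
Seventh chords stack in thirds, so the letter names are F-A-C-E
Root: F#
Minor 3rd above F#: A
Perfect 5th above F#: C#
Minor 7th above F#: E
The 7th = E


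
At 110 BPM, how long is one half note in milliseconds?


One quarter-note beat = 60000 / BPM = 60000 / 110 ms
Half note = 2 × quarter note
Duration = 2 × 60000 / 110 = 120000 / 110
= 1090.9 ms


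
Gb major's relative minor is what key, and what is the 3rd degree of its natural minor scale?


The relative minor shares the major's key signature and starts on its 6th degree
6th degree = a major 6th above the tonic; a major 6th above Gb is Eb
→ relative minor of Gb major is Eb minor
Eb natural minor scale: Eb F Gb Ab Bb Cb Db
= Eb minor; 3rd degree = Gb


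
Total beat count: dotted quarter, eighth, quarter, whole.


Reasoning:
Beat values:
  dotted quarter = 1.5 beats
  eighth = 0.5 beats
  quarter = 1 beat
  whole = 4 beats
Sum = 1.5 + 0.5 + 1 + 4
= 7 beats


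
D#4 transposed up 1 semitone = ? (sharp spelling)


Step by step:
D#4: chromatic position 3 in octave 4 → absolute = 4×12 + 3 = 51
Transpose up 1: 51 + 1 = 52
52 = 4×12 + 4 → E in octave 4
Result = E4


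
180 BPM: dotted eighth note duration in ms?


One quarter-note beat = 60000 / BPM = 60000 / 180 ms
Dotted eighth note = 3/4 × quarter note
Duration = 3/4 × 60000 / 180 = 45000 / 180
= 250.0 ms


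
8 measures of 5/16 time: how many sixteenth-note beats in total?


Time signature 5/16: the bottom number 16 means the sixteenth note gets one count
The top number 5 means 5 sixteenth-note beats per measure
Total = 5 × 8 measures
= 40 sixteenth-note beats


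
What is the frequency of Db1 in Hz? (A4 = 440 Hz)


f = 440 × 2^(n/12) where n = semitones from A4
Db1: -44 semitones from A4
f = 440 × 2^(-44/12)
f = 34.65 Hz


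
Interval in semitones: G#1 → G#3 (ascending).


Solution.
Absolute semitone position = octave×12 + chromatic position
G#1: 1×12 + 8 = 20
G#3: 3×12 + 8 = 44
Difference = 44 - 20 = 24
= 24 semitones


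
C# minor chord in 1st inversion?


Working:
Root position: C# E G#
1st inversion: move root up an octave
Bass note: E
Notes (bottom to top) = E G# C#


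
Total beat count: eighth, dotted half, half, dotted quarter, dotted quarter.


Step by step:
Beat values:
  eighth = 0.5 beats
  dotted half = 3 beats
  half = 2 beats
  dotted quarter = 1.5 beats
  dotted quarter = 1.5 beats
Sum = 0.5 + 3 + 2 + 1.5 + 1.5
= 8.5 beats


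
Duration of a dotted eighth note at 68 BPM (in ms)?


One quarter-note beat = 60000 / BPM = 60000 / 68 ms
Dotted eighth note = 3/4 × quarter note
Duration = 3/4 × 60000 / 68 = 45000 / 68
= 661.8 ms


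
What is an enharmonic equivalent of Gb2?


Enharmonic notes sound the same pitch but are spelled with different letter names
Gb and F# name the same pitch class
= F#2


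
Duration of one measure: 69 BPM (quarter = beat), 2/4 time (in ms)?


Working:
Quarter-note beat duration = 60000 / 69 ms
Beats per measure (2/4) = 2
One measure = 2 × 60000 / 69 = 120000 / 69 ms
= 1739.1 ms


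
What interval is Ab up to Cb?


Letter names: A → C spans 3 letter names → a 3rd
Semitones: Ab → Cb = 3 half-steps
A 3rd of 3 semitones is a minor 3rd
= minor 3rd


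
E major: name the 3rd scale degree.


Major scale pattern: W-W-H-W-W-W-H (2-2-1-2-2-2-1 semitones)
Starting from E:
  E + 2 semitones → F#
  F# + 2 semitones → G#
  G# + 1 semitone → A
  A + 2 semitones → B
  B + 2 semitones → C#
  C# + 2 semitones → D#
  D# + 1 semitone → E
Scale: E F# G# A B C# D#
Degree 3 = G#


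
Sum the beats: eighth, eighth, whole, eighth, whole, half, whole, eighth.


Beat values:
  eighth = 0.5 beats
  eighth = 0.5 beats
  whole = 4 beats
  eighth = 0.5 beats
  whole = 4 beats
  half = 2 beats
  whole = 4 beats
  eighth = 0.5 beats
Sum = 0.5 + 0.5 + 4 + 0.5 + 4 + 2 + 4 + 0.5
= 16 beats


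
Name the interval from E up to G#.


Letter names: E → G spans 3 letter names → a 3rd
Semitones: E → G# = 4 half-steps
A 3rd of 4 semitones is a major 3rd
= major 3rd


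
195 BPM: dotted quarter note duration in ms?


Solution.
One quarter-note beat = 60000 / BPM = 60000 / 195 ms
Dotted quarter note = 3/2 × quarter note
Duration = 3/2 × 60000 / 195 = 90000 / 195
= 461.5 ms


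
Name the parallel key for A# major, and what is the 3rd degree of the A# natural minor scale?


Solution.
Parallel keys share the same tonic but differ in mode
A# major → parallel is A# minor
A# natural minor scale: A# B# C# D# E# F# G#
= A# minor; 3rd degree = C#


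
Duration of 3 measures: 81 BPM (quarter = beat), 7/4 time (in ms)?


Working:
Quarter-note beat duration = 60000 / 81 ms
Beats per measure (7/4) = 7
One measure = 7 × 60000 / 81 = 420000 / 81 ms
3 measures = 3 × 420000 / 81 = 1260000 / 81
= 15555.6 ms


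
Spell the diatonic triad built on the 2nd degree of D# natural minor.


Reasoning:
D# natural minor scale: D# E# F# G# A# B C#
Diatonic triad on degree 2 stacks scale notes 2, 4, 6: E# G# B
E#→G# = 3 semitones; E#→B = 6 semitones → diminished triad
= E# G# B (diminished)


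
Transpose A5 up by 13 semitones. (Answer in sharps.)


Step by step:
A5: chromatic position 9 in octave 5 → absolute = 5×12 + 9 = 69
Transpose up 13: 69 + 13 = 82
82 = 6×12 + 10 → A# in octave 6
Result = A#6


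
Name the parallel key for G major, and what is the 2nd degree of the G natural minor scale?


Solution.
Parallel keys share the same tonic but differ in mode
G major → parallel is G minor
G natural minor scale: G A Bb C D Eb F
= G minor; 2nd degree = A


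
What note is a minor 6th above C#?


Let's work it out.
A 6th spans 6 letter names, so from C we land on A
A minor 6th = 8 semitones above C#
Spell A at that pitch: A
= A


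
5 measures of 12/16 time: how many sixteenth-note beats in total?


Let's work it out.
Time signature 12/16: the bottom number 16 means the sixteenth note gets one count
The top number 12 means 12 sixteenth-note beats per measure
Total = 12 × 5 measures
= 60 sixteenth-note beats


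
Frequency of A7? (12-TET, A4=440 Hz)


Reasoning:
f = 440 × 2^(n/12) where n = semitones from A4
A7: 36 semitones from A4
f = 440 × 2^(36/12)
f = 3520.00 Hz


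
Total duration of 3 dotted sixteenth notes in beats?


Reasoning:
Base sixteenth note = 1/4 beats
Dot 1 adds half the previous value: +1/8
One dotted sixteenth = 1/4 + 1/8 = 3/8
3 of them = 3 × 3/8 = 9/8
= 9/8 beats


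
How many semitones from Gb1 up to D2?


Absolute semitone position = octave×12 + chromatic position
Gb1: 1×12 + 6 = 18
D2: 2×12 + 2 = 26
Difference = 26 - 18 = 8
= 8 semitones


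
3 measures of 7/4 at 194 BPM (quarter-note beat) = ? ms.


Working:
Quarter-note beat duration = 60000 / 194 ms
Beats per measure (7/4) = 7
One measure = 7 × 60000 / 194 = 420000 / 194 ms
3 measures = 3 × 420000 / 194 = 1260000 / 194
= 6494.8 ms


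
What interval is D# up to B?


Step by step:
Letter names: D → B spans 6 letter names → a 6th
Semitones: D# → B = 8 half-steps
A 6th of 8 semitones is a minor 6th
= minor 6th


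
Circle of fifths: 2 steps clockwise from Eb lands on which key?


Step by step:
Each clockwise step on the circle of fifths moves up a perfect 5th
From Eb: Eb → Bb → F
= F


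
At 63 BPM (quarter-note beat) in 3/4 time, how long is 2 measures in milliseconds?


Reasoning:
Quarter-note beat duration = 60000 / 63 ms
Beats per measure (3/4) = 3
One measure = 3 × 60000 / 63 = 180000 / 63 ms
2 measures = 2 × 180000 / 63 = 360000 / 63
= 5714.3 ms


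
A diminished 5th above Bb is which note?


Reasoning:
A 5th spans 5 letter names, so from B we land on F
A diminished 5th = 6 semitones above Bb
Spell F at that pitch: Fb
= Fb


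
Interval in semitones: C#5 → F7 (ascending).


Let's work it out.
Absolute semitone position = octave×12 + chromatic position
C#5: 5×12 + 1 = 61
F7: 7×12 + 5 = 89
Difference = 89 - 61 = 28
= 28 semitones


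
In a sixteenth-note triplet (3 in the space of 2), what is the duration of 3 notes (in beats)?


Triplet: 3 notes occupy the space of 2 sixteenth notes
Space = 2 × 1/4 = 1/2 beats
Each triplet note = 1/2 / 3 = 1/6 beats
3 notes = 3 × 1/6 = 1/2
= 1/2 beats


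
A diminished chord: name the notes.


Working:
Diminished triad = root + minor 3rd (3 semitones) + diminished 5th (6 semitones)
A triad on A stacks thirds, so the chord tones use letter names A-C-E
Root: A
Minor 3rd above A: C
Diminished 5th above A: Eb
Chord = A C Eb


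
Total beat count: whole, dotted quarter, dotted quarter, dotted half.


Solution.
Beat values:
  whole = 4 beats
  dotted quarter = 1.5 beats
  dotted quarter = 1.5 beats
  dotted half = 3 beats
Sum = 4 + 1.5 + 1.5 + 3
= 10 beats


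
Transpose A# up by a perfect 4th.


Reasoning:
perfect 4th: 4 letter names, 5 semitones
Letter: A + 3 → D
Pitch: A# + 5 semitones, spelled as a D → D#
= D#


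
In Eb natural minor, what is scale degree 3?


Reasoning:
Natural minor scale pattern: W-H-W-W-H-W-W (2-1-2-2-1-2-2 semitones)
Starting from Eb:
  Eb + 2 semitones → F
  F + 1 semitone → Gb
  Gb + 2 semitones → Ab
  Ab + 2 semitones → Bb
  Bb + 1 semitone → Cb
  Cb + 2 semitones → Db
  Db + 2 semitones → Eb
Scale: Eb F Gb Ab Bb Cb Db
Degree 3 = Gb


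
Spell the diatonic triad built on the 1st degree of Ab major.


Let's work it out.
Ab major scale: Ab Bb C Db Eb F G
Diatonic triad on degree 1 stacks scale notes 1, 3, 5: Ab C Eb
Ab→C = 4 semitones; Ab→Eb = 7 semitones → major triad
= Ab C Eb (major)


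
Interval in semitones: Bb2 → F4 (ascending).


Let's work it out.
Absolute semitone position = octave×12 + chromatic position
Bb2: 2×12 + 10 = 34
F4: 4×12 + 5 = 53
Difference = 53 - 34 = 19
= 19 semitones


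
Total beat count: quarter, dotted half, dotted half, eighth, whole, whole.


Beat values:
  quarter = 1 beat
  dotted half = 3 beats
  dotted half = 3 beats
  eighth = 0.5 beats
  whole = 4 beats
  whole = 4 beats
Sum = 1 + 3 + 3 + 0.5 + 4 + 4
= 15.5 beats


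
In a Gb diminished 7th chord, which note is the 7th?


Solution.
Diminished 7th chord = root + minor 3rd + diminished 5th + diminished 7th
Seventh chords stack in thirds, so the letter names are G-B-D-F
Root: Gb
Minor 3rd above Gb: Bbb
Diminished 5th above Gb: Dbb
Diminished 7th above Gb: Fbb
The 7th = Fbb


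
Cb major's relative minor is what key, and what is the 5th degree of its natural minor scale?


Step by step:
The relative minor shares the major's key signature and starts on its 6th degree
6th degree = a major 6th above the tonic; a major 6th above Cb is Ab
→ relative minor of Cb major is Ab minor
Ab natural minor scale: Ab Bb Cb Db Eb Fb Gb
= Ab minor; 5th degree = Eb


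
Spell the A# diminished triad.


Step by step:
Diminished triad = root + minor 3rd (3 semitones) + diminished 5th (6 semitones)
A triad on A# stacks thirds, so the chord tones use letter names A-C-E
Root: A#
Minor 3rd above A#: C#
Diminished 5th above A#: E
Chord = A# C# E


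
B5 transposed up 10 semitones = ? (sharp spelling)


Solution.
B5: chromatic position 11 in octave 5 → absolute = 5×12 + 11 = 71
Transpose up 10: 71 + 10 = 81
81 = 6×12 + 9 → A in octave 6
Result = A6


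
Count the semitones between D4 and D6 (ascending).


Absolute semitone position = octave×12 + chromatic position
D4: 4×12 + 2 = 50
D6: 6×12 + 2 = 74
Difference = 74 - 50 = 24
= 24 semitones


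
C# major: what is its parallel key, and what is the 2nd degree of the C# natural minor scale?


Step by step:
Parallel keys share the same tonic but differ in mode
C# major → parallel is C# minor
C# natural minor scale: C# D# E F# G# A B
= C# minor; 2nd degree = D#


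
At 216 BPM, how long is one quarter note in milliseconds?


One quarter-note beat = 60000 / BPM = 60000 / 216 ms
Duration = 60000 / 216
= 277.8 ms


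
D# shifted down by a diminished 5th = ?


Reasoning:
diminished 5th: 5 letter names, 6 semitones
Letter: D - 4 → G
Pitch: D# - 6 semitones, spelled as a G → G##
= G##


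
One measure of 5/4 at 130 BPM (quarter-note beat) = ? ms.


Quarter-note beat duration = 60000 / 130 ms
Beats per measure (5/4) = 5
One measure = 5 × 60000 / 130 = 300000 / 130 ms
= 2307.7 ms


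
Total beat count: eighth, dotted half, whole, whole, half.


Working:
Beat values:
  eighth = 0.5 beats
  dotted half = 3 beats
  whole = 4 beats
  whole = 4 beats
  half = 2 beats
Sum = 0.5 + 3 + 4 + 4 + 2
= 13.5 beats


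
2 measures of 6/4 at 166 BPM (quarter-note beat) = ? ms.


Reasoning:
Quarter-note beat duration = 60000 / 166 ms
Beats per measure (6/4) = 6
One measure = 6 × 60000 / 166 = 360000 / 166 ms
2 measures = 2 × 360000 / 166 = 720000 / 166
= 4337.3 ms


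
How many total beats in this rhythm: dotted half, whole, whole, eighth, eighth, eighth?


Beat values:
  dotted half = 3 beats
  whole = 4 beats
  whole = 4 beats
  eighth = 0.5 beats
  eighth = 0.5 beats
  eighth = 0.5 beats
Sum = 3 + 4 + 4 + 0.5 + 0.5 + 0.5
= 12.5 beats


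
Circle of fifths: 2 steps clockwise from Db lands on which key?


Reasoning:
Each clockwise step on the circle of fifths moves up a perfect 5th
From Db: Db → Ab → Eb
= Eb


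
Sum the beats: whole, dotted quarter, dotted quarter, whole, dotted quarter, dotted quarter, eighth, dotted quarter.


Step by step:
Beat values:
  whole = 4 beats
  dotted quarter = 1.5 beats
  dotted quarter = 1.5 beats
  whole = 4 beats
  dotted quarter = 1.5 beats
  dotted quarter = 1.5 beats
  eighth = 0.5 beats
  dotted quarter = 1.5 beats
Sum = 4 + 1.5 + 1.5 + 4 + 1.5 + 1.5 + 0.5 + 1.5
= 16 beats


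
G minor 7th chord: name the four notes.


Let's work it out.
Minor 7th chord = root + minor 3rd + perfect 5th + minor 7th
Seventh chords stack in thirds, so the letter names are G-B-D-F
Root: G
Minor 3rd above G: Bb
Perfect 5th above G: D
Minor 7th above G: F
Chord = G Bb D F


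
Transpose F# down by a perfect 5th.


Working:
perfect 5th: 5 letter names, 7 semitones
Letter: F - 4 → B
Pitch: F# - 7 semitones, spelled as a B → B
= B


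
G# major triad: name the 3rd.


Step by step:
Major triad = root + major 3rd (4 semitones) + perfect 5th (7 semitones)
A triad on G# stacks thirds, so the chord tones use letter names G-B-D
Root: G#
Major 3rd above G#: B#
Perfect 5th above G#: D#
The 3rd = B#


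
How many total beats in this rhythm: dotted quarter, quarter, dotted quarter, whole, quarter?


Let's work it out.
Beat values:
  dotted quarter = 1.5 beats
  quarter = 1 beat
  dotted quarter = 1.5 beats
  whole = 4 beats
  quarter = 1 beat
Sum = 1.5 + 1 + 1.5 + 4 + 1
= 9 beats


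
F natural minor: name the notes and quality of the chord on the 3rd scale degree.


F natural minor scale: F G Ab Bb C Db Eb
Diatonic triad on degree 3 stacks scale notes 3, 5, 7: Ab C Eb
Ab→C = 4 semitones; Ab→Eb = 7 semitones → major triad
= Ab C Eb (major)


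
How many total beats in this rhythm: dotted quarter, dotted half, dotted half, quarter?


Step by step:
Beat values:
  dotted quarter = 1.5 beats
  dotted half = 3 beats
  dotted half = 3 beats
  quarter = 1 beat
Sum = 1.5 + 3 + 3 + 1
= 8.5 beats


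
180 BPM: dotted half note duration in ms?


Solution.
One quarter-note beat = 60000 / BPM = 60000 / 180 ms
Dotted half note = 3 × quarter note
Duration = 3 × 60000 / 180 = 180000 / 180
= 1000.0 ms


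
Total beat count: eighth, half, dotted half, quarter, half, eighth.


Beat values:
  eighth = 0.5 beats
  half = 2 beats
  dotted half = 3 beats
  quarter = 1 beat
  half = 2 beats
  eighth = 0.5 beats
Sum = 0.5 + 2 + 3 + 1 + 2 + 0.5
= 9 beats


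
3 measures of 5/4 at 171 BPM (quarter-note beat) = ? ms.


Step by step:
Quarter-note beat duration = 60000 / 171 ms
Beats per measure (5/4) = 5
One measure = 5 × 60000 / 171 = 300000 / 171 ms
3 measures = 3 × 300000 / 171 = 900000 / 171
= 5263.2 ms


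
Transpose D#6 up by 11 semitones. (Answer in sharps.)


Working:
D#6: chromatic position 3 in octave 6 → absolute = 6×12 + 3 = 75
Transpose up 11: 75 + 11 = 86
86 = 7×12 + 2 → D in octave 7
Result = D7


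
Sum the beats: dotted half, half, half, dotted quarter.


Beat values:
  dotted half = 3 beats
  half = 2 beats
  half = 2 beats
  dotted quarter = 1.5 beats
Sum = 3 + 2 + 2 + 1.5
= 8.5 beats


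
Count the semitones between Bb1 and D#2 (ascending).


Reasoning:
Absolute semitone position = octave×12 + chromatic position
Bb1: 1×12 + 10 = 22
D#2: 2×12 + 3 = 27
Difference = 27 - 22 = 5
= 5 semitones


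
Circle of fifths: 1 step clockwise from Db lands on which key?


Working:
Each clockwise step on the circle of fifths moves up a perfect 5th
From Db: Db → Ab
= Ab


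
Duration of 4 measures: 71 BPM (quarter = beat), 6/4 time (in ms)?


Quarter-note beat duration = 60000 / 71 ms
Beats per measure (6/4) = 6
One measure = 6 × 60000 / 71 = 360000 / 71 ms
4 measures = 4 × 360000 / 71 = 1440000 / 71
= 20281.7 ms


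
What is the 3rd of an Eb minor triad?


Minor triad = root + minor 3rd (3 semitones) + perfect 5th (7 semitones)
A triad on Eb stacks thirds, so the chord tones use letter names E-G-B
Root: Eb
Minor 3rd above Eb: Gb
Perfect 5th above Eb: Bb
The 3rd = Gb


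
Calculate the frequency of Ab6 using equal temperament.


f = 440 × 2^(n/12) where n = semitones from A4
Ab6: 23 semitones from A4
f = 440 × 2^(23/12)
f = 1661.22 Hz


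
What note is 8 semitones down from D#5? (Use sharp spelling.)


D#5: chromatic position 3 in octave 5 → absolute = 5×12 + 3 = 63
Transpose down 8: 63 - 8 = 55
55 = 4×12 + 7 → G in octave 4
Result = G4


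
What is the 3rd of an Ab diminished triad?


Let's work it out.
Diminished triad = root + minor 3rd (3 semitones) + diminished 5th (6 semitones)
A triad on Ab stacks thirds, so the chord tones use letter names A-C-E
Root: Ab
Minor 3rd above Ab: Cb
Diminished 5th above Ab: Ebb
The 3rd = Cb


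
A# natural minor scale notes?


Natural minor scale pattern: W-H-W-W-H-W-W (2-1-2-2-1-2-2 semitones)
Starting from A#:
  A# + 2 semitones → B#
  B# + 1 semitone → C#
  C# + 2 semitones → D#
  D# + 2 semitones → E#
  E# + 1 semitone → F#
  F# + 2 semitones → G#
  G# + 2 semitones → A#
Scale = A# B# C# D# E# F# G#


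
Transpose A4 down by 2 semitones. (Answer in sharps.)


A4: chromatic position 9 in octave 4 → absolute = 4×12 + 9 = 57
Transpose down 2: 57 - 2 = 55
55 = 4×12 + 7 → G in octave 4
Result = G4


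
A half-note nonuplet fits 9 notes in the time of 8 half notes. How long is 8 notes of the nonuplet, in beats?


Step by step:
Nonuplet: 9 notes occupy the space of 8 half notes
Space = 8 × 2 = 16 beats
Each nonuplet note = 16 / 9 = 16/9 beats
8 notes = 8 × 16/9 = 128/9
= 128/9 beats


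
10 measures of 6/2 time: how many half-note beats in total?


Time signature 6/2: the bottom number 2 means the half note gets one count
The top number 6 means 6 half-note beats per measure
Total = 6 × 10 measures
= 60 half-note beats


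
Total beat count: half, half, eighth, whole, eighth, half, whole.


Beat values:
  half = 2 beats
  half = 2 beats
  eighth = 0.5 beats
  whole = 4 beats
  eighth = 0.5 beats
  half = 2 beats
  whole = 4 beats
Sum = 2 + 2 + 0.5 + 4 + 0.5 + 2 + 4
= 15 beats


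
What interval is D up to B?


Letter names: D → B spans 6 letter names → a 6th
Semitones: D → B = 9 half-steps
A 6th of 9 semitones is a major 6th
= major 6th


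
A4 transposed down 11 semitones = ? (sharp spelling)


Let's work it out.
A4: chromatic position 9 in octave 4 → absolute = 4×12 + 9 = 57
Transpose down 11: 57 - 11 = 46
46 = 3×12 + 10 → A# in octave 3
Result = A#3


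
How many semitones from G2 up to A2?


Reasoning:
Absolute semitone position = octave×12 + chromatic position
G2: 2×12 + 7 = 31
A2: 2×12 + 9 = 33
Difference = 33 - 31 = 2
= 2 semitones


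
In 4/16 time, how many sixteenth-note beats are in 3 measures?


Time signature 4/16: the bottom number 16 means the sixteenth note gets one count
The top number 4 means 4 sixteenth-note beats per measure
Total = 4 × 3 measures
= 12 sixteenth-note beats


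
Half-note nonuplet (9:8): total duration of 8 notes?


Reasoning:
Nonuplet: 9 notes occupy the space of 8 half notes
Space = 8 × 2 = 16 beats
Each nonuplet note = 16 / 9 = 16/9 beats
8 notes = 8 × 16/9 = 128/9
= 128/9 beats


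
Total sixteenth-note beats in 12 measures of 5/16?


Solution.
Time signature 5/16: the bottom number 16 means the sixteenth note gets one count
The top number 5 means 5 sixteenth-note beats per measure
Total = 5 × 12 measures
= 60 sixteenth-note beats


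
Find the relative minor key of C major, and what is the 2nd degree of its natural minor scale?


Let's work it out.
The relative minor shares the major's key signature and starts on its 6th degree
6th degree = a major 6th above the tonic; a major 6th above C is A
→ relative minor of C major is A minor
A natural minor scale: A B C D E F G
= A minor; 2nd degree = B


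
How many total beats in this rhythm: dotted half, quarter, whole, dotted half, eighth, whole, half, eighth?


Beat values:
  dotted half = 3 beats
  quarter = 1 beat
  whole = 4 beats
  dotted half = 3 beats
  eighth = 0.5 beats
  whole = 4 beats
  half = 2 beats
  eighth = 0.5 beats
Sum = 3 + 1 + 4 + 3 + 0.5 + 4 + 2 + 0.5
= 18 beats


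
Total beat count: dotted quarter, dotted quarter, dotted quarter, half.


Beat values:
  dotted quarter = 1.5 beats
  dotted quarter = 1.5 beats
  dotted quarter = 1.5 beats
  half = 2 beats
Sum = 1.5 + 1.5 + 1.5 + 2
= 6.5 beats


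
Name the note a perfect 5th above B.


Reasoning:
A 5th spans 5 letter names, so from B we land on F
A perfect 5th = 7 semitones above B
Spell F at that pitch: F#
= F#


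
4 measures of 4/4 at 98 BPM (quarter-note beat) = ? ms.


Working:
Quarter-note beat duration = 60000 / 98 ms
Beats per measure (4/4) = 4
One measure = 4 × 60000 / 98 = 240000 / 98 ms
4 measures = 4 × 240000 / 98 = 960000 / 98
= 9795.9 ms


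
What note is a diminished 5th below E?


Step by step:
A 5th spans 5 letter names, so from E we land on A
A diminished 5th = 6 semitones below E
Spell A at that pitch: A#
= A#


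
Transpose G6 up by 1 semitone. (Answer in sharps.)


Reasoning:
G6: chromatic position 7 in octave 6 → absolute = 6×12 + 7 = 79
Transpose up 1: 79 + 1 = 80
80 = 6×12 + 8 → G# in octave 6
Result = G#6


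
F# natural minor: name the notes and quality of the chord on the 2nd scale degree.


Solution.
F# natural minor scale: F# G# A B C# D E
Diatonic triad on degree 2 stacks scale notes 2, 4, 6: G# B D
G#→B = 3 semitones; G#→D = 6 semitones → diminished triad
= G# B D (diminished)


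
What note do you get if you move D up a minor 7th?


Reasoning:
minor 7th: 7 letter names, 10 semitones
Letter: D + 6 → C
Pitch: D + 10 semitones, spelled as a C → C
= C


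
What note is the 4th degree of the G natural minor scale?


Let's work it out.
Natural minor scale pattern: W-H-W-W-H-W-W (2-1-2-2-1-2-2 semitones)
Starting from G:
  G + 2 semitones → A
  A + 1 semitone → Bb
  Bb + 2 semitones → C
  C + 2 semitones → D
  D + 1 semitone → Eb
  Eb + 2 semitones → F
  F + 2 semitones → G
Scale: G A Bb C D Eb F
Degree 4 = C


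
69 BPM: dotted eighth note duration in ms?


One quarter-note beat = 60000 / BPM = 60000 / 69 ms
Dotted eighth note = 3/4 × quarter note
Duration = 3/4 × 60000 / 69 = 45000 / 69
= 652.2 ms


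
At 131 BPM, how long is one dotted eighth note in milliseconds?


Step by step:
One quarter-note beat = 60000 / BPM = 60000 / 131 ms
Dotted eighth note = 3/4 × quarter note
Duration = 3/4 × 60000 / 131 = 45000 / 131
= 343.5 ms


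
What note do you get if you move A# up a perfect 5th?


Let's work it out.
perfect 5th: 5 letter names, 7 semitones
Letter: A + 4 → E
Pitch: A# + 7 semitones, spelled as an E → E#
= E#


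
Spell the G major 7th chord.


Step by step:
Major 7th chord = root + major 3rd + perfect 5th + major 7th
Seventh chords stack in thirds, so the letter names are G-B-D-F
Root: G
Major 3rd above G: B
Perfect 5th above G: D
Major 7th above G: F#
Chord = G B D F#


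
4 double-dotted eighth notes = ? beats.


Step by step:
Base eighth note = 1/2 beats
Dot 1 adds half the previous value: +1/4
Dot 2 adds half the previous value: +1/8
One double-dotted eighth = 1/2 + 1/4 + 1/8 = 7/8
4 of them = 4 × 7/8 = 7/2
= 7/2 beats


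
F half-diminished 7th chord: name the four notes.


Working:
Half-diminished 7th chord = root + minor 3rd + diminished 5th + minor 7th
Seventh chords stack in thirds, so the letter names are F-A-C-E
Root: F
Minor 3rd above F: Ab
Diminished 5th above F: Cb
Minor 7th above F: Eb
Chord = F Ab Cb Eb


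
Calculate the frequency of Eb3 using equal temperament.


Working:
f = 440 × 2^(n/12) where n = semitones from A4
Eb3: -18 semitones from A4
f = 440 × 2^(-18/12)
f = 155.56 Hz


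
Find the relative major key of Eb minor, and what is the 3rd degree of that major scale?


Let's work it out.
The relative major shares the key signature and is a minor 3rd above the minor tonic
A minor 3rd above Eb is Gb
→ relative major of Eb minor is Gb major
Gb major scale: Gb Ab Bb Cb Db Eb F
= Gb major; 3rd degree = Bb


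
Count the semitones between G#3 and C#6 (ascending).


Step by step:
Absolute semitone position = octave×12 + chromatic position
G#3: 3×12 + 8 = 44
C#6: 6×12 + 1 = 73
Difference = 73 - 44 = 29
= 29 semitones


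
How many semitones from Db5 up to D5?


Reasoning:
Absolute semitone position = octave×12 + chromatic position
Db5: 5×12 + 1 = 61
D5: 5×12 + 2 = 62
Difference = 62 - 61 = 1
= 1 semitone


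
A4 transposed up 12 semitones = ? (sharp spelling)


Step by step:
A4: chromatic position 9 in octave 4 → absolute = 4×12 + 9 = 57
Transpose up 12: 57 + 12 = 69
69 = 5×12 + 9 → A in octave 5
Result = A5


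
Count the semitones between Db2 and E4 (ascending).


Reasoning:
Absolute semitone position = octave×12 + chromatic position
Db2: 2×12 + 1 = 25
E4: 4×12 + 4 = 52
Difference = 52 - 25 = 27
= 27 semitones


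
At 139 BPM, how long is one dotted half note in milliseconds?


Solution.
One quarter-note beat = 60000 / BPM = 60000 / 139 ms
Dotted half note = 3 × quarter note
Duration = 3 × 60000 / 139 = 180000 / 139
= 1295.0 ms


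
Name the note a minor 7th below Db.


A 7th spans 7 letter names, so from D we land on E
A minor 7th = 10 semitones below Db
Spell E at that pitch: Eb
= Eb


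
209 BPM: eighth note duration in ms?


One quarter-note beat = 60000 / BPM = 60000 / 209 ms
Eighth note = 1/2 × quarter note
Duration = 1/2 × 60000 / 209 = 30000 / 209
= 143.5 ms


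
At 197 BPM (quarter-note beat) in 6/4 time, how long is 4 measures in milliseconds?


Let's work it out.
Quarter-note beat duration = 60000 / 197 ms
Beats per measure (6/4) = 6
One measure = 6 × 60000 / 197 = 360000 / 197 ms
4 measures = 4 × 360000 / 197 = 1440000 / 197
= 7309.6 ms


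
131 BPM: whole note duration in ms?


Step by step:
One quarter-note beat = 60000 / BPM = 60000 / 131 ms
Whole note = 4 × quarter note
Duration = 4 × 60000 / 131 = 240000 / 131
= 1832.1 ms


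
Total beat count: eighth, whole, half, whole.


Working:
Beat values:
  eighth = 0.5 beats
  whole = 4 beats
  half = 2 beats
  whole = 4 beats
Sum = 0.5 + 4 + 2 + 4
= 10.5 beats


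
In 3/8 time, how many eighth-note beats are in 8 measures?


Working:
Time signature 3/8: the bottom number 8 means the eighth note gets one count
The top number 3 means 3 eighth-note beats per measure
Total = 3 × 8 measures
= 24 eighth-note beats


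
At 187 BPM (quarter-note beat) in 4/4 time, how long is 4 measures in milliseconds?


Reasoning:
Quarter-note beat duration = 60000 / 187 ms
Beats per measure (4/4) = 4
One measure = 4 × 60000 / 187 = 240000 / 187 ms
4 measures = 4 × 240000 / 187 = 960000 / 187
= 5133.7 ms


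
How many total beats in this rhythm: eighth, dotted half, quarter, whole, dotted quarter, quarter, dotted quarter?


Beat values:
  eighth = 0.5 beats
  dotted half = 3 beats
  quarter = 1 beat
  whole = 4 beats
  dotted quarter = 1.5 beats
  quarter = 1 beat
  dotted quarter = 1.5 beats
Sum = 0.5 + 3 + 1 + 4 + 1.5 + 1 + 1.5
= 12.5 beats


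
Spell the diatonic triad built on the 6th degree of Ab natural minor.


Working:
Ab natural minor scale: Ab Bb Cb Db Eb Fb Gb
Diatonic triad on degree 6 stacks scale notes 6, 1, 3: Fb Ab Cb
Fb→Ab = 4 semitones; Fb→Cb = 7 semitones → major triad
= Fb Ab Cb (major)


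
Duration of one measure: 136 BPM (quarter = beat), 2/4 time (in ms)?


Step by step:
Quarter-note beat duration = 60000 / 136 ms
Beats per measure (2/4) = 2
One measure = 2 × 60000 / 136 = 120000 / 136 ms
= 882.4 ms


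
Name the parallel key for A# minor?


Working:
Parallel keys share the same tonic but differ in mode
A# minor → parallel is A# major
= A# major


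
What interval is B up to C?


Letter names: B → C spans 2 letter names → a 2nd
Semitones: B → C = 1 half-step
A 2nd of 1 semitone is a minor 2nd
= minor 2nd


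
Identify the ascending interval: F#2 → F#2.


Working:
Letter names: F → F spans 1 letter name → a unison
Semitones: F#2 → F#2 = 0 half-steps
A unison of 0 semitones is a perfect unison
= perfect unison


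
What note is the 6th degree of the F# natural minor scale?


Natural minor scale pattern: W-H-W-W-H-W-W (2-1-2-2-1-2-2 semitones)
Starting from F#:
  F# + 2 semitones → G#
  G# + 1 semitone → A
  A + 2 semitones → B
  B + 2 semitones → C#
  C# + 1 semitone → D
  D + 2 semitones → E
  E + 2 semitones → F#
Scale: F# G# A B C# D E
Degree 6 = D


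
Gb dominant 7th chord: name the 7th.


Working:
Dominant 7th chord = root + major 3rd + perfect 5th + minor 7th
Seventh chords stack in thirds, so the letter names are G-B-D-F
Root: Gb
Major 3rd above Gb: Bb
Perfect 5th above Gb: Db
Minor 7th above Gb: Fb
The 7th = Fb


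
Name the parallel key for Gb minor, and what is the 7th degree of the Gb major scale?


Reasoning:
Parallel keys share the same tonic but differ in mode
Gb minor → parallel is Gb major
Gb major scale: Gb Ab Bb Cb Db Eb F
= Gb major; 7th degree = F


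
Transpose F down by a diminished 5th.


Step by step:
diminished 5th: 5 letter names, 6 semitones
Letter: F - 4 → B
Pitch: F - 6 semitones, spelled as a B → B
= B


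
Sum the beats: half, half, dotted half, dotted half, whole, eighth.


Beat values:
  half = 2 beats
  half = 2 beats
  dotted half = 3 beats
  dotted half = 3 beats
  whole = 4 beats
  eighth = 0.5 beats
Sum = 2 + 2 + 3 + 3 + 4 + 0.5
= 14.5 beats


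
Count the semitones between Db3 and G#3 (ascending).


Absolute semitone position = octave×12 + chromatic position
Db3: 3×12 + 1 = 37
G#3: 3×12 + 8 = 44
Difference = 44 - 37 = 7
= 7 semitones


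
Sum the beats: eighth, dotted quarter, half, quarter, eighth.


Let's work it out.
Beat values:
  eighth = 0.5 beats
  dotted quarter = 1.5 beats
  half = 2 beats
  quarter = 1 beat
  eighth = 0.5 beats
Sum = 0.5 + 1.5 + 2 + 1 + 0.5
= 5.5 beats


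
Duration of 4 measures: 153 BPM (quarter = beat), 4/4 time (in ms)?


Reasoning:
Quarter-note beat duration = 60000 / 153 ms
Beats per measure (4/4) = 4
One measure = 4 × 60000 / 153 = 240000 / 153 ms
4 measures = 4 × 240000 / 153 = 960000 / 153
= 6274.5 ms


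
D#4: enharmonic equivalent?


Enharmonic notes sound the same pitch but are spelled with different letter names
D# and Eb name the same pitch class
= Eb4


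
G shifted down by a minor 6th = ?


Solution.
minor 6th: 6 letter names, 8 semitones
Letter: G - 5 → B
Pitch: G - 8 semitones, spelled as a B → B
= B


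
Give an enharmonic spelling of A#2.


Working:
Enharmonic notes sound the same pitch but are spelled with different letter names
A# and Bb name the same pitch class
= Bb2


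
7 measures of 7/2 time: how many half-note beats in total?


Working:
Time signature 7/2: the bottom number 2 means the half note gets one count
The top number 7 means 7 half-note beats per measure
Total = 7 × 7 measures
= 49 half-note beats
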